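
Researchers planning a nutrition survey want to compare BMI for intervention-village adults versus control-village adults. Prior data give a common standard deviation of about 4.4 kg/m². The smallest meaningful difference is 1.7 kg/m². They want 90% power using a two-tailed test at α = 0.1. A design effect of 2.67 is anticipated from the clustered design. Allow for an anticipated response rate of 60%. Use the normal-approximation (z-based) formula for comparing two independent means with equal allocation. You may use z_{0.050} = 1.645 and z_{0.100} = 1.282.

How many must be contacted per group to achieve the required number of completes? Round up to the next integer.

n = (z_{α/2} + z_β)² · (σ₁² + σ₂²) / δ²
  = (1.645 + 1.282)² · (2·4.4² = 38.72) / 1.7²
  = 8.5673 · 38.72 / 2.89
  = 114.78
Design effect: 2.67 × 114.78 = 306.47.
Adjust for 60% response: 306.47 / 0.60 = 510.79.
Round up → n = 511 per group.

n = 511 per group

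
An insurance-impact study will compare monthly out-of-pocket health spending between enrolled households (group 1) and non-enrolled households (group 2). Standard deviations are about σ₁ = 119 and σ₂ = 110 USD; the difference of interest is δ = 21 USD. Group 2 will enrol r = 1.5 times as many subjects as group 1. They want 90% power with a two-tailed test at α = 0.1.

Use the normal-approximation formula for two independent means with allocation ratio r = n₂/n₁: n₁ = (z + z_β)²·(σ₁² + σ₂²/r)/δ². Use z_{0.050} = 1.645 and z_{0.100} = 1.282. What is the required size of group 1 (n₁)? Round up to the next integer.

n₁ = 432

n₁ = (z_{α/2} + z_β)² · (σ₁² + σ₂²/r) / δ²
   = (1.645 + 1.282)² · (119² + 110²/1.5) / 21²
   = 8.5673 · (14161 + 8066.7) / 441
   = 8.5673 · 22227.7 / 441
   = 431.82
Round up → n₁ = 432; n₂ = r·n₁ = 1.5 × 432 = 648.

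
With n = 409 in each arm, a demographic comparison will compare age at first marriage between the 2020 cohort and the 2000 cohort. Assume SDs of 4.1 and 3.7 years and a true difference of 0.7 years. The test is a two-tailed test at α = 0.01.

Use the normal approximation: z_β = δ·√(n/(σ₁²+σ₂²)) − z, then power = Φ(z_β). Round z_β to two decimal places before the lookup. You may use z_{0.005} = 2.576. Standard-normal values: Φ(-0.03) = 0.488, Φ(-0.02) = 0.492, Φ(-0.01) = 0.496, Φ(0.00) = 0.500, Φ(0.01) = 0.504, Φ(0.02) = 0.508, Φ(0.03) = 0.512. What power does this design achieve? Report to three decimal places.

Power ≈ 0.496

z_β = δ·√(n/(σ₁²+σ₂²)) − z_{α/2}
    = 0.7 · √(409/30.5) − 2.576
    = 0.7 · 3.66194 − 2.576
    = 2.5634 − 2.576 = -0.0126 → -0.01
Power = Φ(-0.01) = 0.496.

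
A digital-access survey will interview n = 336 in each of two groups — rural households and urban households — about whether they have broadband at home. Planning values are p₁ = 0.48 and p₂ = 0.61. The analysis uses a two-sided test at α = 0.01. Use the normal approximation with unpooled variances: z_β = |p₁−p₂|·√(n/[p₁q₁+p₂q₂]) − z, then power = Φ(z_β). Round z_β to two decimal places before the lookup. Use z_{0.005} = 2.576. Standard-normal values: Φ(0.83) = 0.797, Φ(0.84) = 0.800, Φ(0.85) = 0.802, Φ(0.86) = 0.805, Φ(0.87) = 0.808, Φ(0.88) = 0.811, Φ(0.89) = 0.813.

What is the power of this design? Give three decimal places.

Power ≈ 0.800

z_β = |p₁−p₂|·√(n/[p₁q₁+p₂q₂]) − z_{α/2}
    = 0.13 · √(336/0.4875) − 2.576
    = 0.13 · 26.2532 − 2.576
    = 3.4129 − 2.576 = 0.8369 → 0.84
Power = Φ(0.84) = 0.800.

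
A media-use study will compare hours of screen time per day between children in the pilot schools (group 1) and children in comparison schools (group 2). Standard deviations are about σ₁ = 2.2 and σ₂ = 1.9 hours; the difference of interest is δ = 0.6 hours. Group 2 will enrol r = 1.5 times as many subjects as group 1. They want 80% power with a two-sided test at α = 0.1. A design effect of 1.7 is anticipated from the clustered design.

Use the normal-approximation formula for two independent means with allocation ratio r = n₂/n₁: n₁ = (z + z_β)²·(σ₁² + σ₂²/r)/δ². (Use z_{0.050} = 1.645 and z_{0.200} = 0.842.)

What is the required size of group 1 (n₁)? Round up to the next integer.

n₁ = (z_{α/2} + z_β)² · (σ₁² + σ₂²/r) / δ²
   = (1.645 + 0.842)² · (2.2² + 1.9²/1.5) / 0.6²
   = 6.1852 · (4.84 + 2.4067) / 0.36
   = 6.1852 · 7.2467 / 0.36
   = 124.51
Design effect: 1.7 × 124.51 = 211.66.
Round up → n₁ = 212; n₂ = r·n₁ = 1.5 × 212 = 318.

n₁ = 212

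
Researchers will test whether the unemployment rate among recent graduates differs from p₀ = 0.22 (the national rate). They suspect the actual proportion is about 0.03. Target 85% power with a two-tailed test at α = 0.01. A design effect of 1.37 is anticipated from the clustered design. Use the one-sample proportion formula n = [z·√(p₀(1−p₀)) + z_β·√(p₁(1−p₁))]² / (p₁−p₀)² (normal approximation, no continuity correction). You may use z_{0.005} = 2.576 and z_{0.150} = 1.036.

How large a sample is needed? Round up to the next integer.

n = 59

n = [z_{α/2}·√(p₀q₀) + z_β·√(p₁q₁)]² / (p₁ − p₀)²
  = [2.576·√(0.22·0.78) + 1.036·√(0.03·0.97)]² / (-0.19)²
  = [2.576·0.4142 + 1.036·0.1706]² / 0.0361
  = [1.2438]² / 0.0361
  = 42.86
Design effect: 1.37 × 42.86 = 58.71.
Round up → n = 59.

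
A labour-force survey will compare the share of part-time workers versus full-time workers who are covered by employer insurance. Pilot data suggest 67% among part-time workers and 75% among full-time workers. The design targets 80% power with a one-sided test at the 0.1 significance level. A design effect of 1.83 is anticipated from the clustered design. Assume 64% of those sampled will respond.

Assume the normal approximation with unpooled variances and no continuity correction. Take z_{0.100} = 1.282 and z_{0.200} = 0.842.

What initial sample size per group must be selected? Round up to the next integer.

n = 824 per group

n = (z_α + z_β)² · [p₁(1−p₁) + p₂(1−p₂)] / (p₁ − p₂)²
  = (1.282 + 0.842)² · (0.67·0.33 + 0.75·0.25) / (-0.08)²
  = (2.124)² · (0.2211 + 0.1875) / 0.0064
  = 4.5114 · 0.4086 / 0.0064
  = 288.02
Design effect: 1.83 × 288.02 = 527.08.
Adjust for 64% response: 527.08 / 0.64 = 823.57.
Round up → n = 824 per group.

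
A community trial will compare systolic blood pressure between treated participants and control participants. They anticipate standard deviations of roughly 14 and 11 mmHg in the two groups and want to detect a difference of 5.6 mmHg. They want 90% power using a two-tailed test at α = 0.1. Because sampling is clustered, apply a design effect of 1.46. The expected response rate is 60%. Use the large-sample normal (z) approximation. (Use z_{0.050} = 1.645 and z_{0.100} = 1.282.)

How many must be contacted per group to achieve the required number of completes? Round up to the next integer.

n = 211 per group

n = (z_{α/2} + z_β)² · (σ₁² + σ₂²) / δ²
  = (1.645 + 1.282)² · (14² + 11² = 317) / 5.6²
  = 8.5673 · 317 / 31.36
  = 86.60
Design effect: 1.46 × 86.60 = 126.44.
Adjust for 60% response: 126.44 / 0.60 = 210.73.
Round up → n = 211 per group.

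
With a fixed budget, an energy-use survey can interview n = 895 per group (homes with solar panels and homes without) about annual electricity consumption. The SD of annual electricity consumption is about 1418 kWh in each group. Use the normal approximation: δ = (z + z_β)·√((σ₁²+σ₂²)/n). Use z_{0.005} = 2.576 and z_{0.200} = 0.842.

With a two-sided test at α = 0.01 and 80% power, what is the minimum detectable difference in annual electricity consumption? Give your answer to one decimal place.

δ = (z_{α/2} + z_β) · √((σ₁²+σ₂²)/n)
  = (2.576 + 0.842) · √(4021448/895)
  = 3.418 · √4493.2
  = 3.418 · 67.0316
  = 229.1141

Minimum detectable difference ≈ 229.1 kWh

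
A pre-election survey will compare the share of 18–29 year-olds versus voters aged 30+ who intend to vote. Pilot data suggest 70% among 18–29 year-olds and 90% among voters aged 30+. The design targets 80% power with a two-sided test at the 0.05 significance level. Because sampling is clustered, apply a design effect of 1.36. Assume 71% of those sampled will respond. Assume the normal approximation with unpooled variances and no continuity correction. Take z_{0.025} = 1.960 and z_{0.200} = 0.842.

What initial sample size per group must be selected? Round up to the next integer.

n = 113 per group

n = (z_{α/2} + z_β)² · [p₁(1−p₁) + p₂(1−p₂)] / (p₁ − p₂)²
  = (1.960 + 0.842)² · (0.70·0.30 + 0.90·0.10) / (-0.20)²
  = (2.802)² · (0.2100 + 0.0900) / 0.0400
  = 7.8512 · 0.3000 / 0.0400
  = 58.88
Design effect: 1.36 × 58.88 = 80.08.
Adjust for 71% response: 80.08 / 0.71 = 112.79.
Round up → n = 113 per group.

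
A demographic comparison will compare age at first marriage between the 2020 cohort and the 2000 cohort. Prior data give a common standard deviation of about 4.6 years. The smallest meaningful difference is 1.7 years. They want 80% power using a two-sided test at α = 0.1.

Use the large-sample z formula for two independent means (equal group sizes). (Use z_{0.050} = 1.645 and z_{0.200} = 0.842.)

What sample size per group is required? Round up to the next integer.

n = (z_{α/2} + z_β)² · (σ₁² + σ₂²) / δ²
  = (1.645 + 0.842)² · (2·4.6² = 42.32) / 1.7²
  = 6.1852 · 42.32 / 2.89
  = 90.57
Round up → n = 91 per group.

n = 91 per group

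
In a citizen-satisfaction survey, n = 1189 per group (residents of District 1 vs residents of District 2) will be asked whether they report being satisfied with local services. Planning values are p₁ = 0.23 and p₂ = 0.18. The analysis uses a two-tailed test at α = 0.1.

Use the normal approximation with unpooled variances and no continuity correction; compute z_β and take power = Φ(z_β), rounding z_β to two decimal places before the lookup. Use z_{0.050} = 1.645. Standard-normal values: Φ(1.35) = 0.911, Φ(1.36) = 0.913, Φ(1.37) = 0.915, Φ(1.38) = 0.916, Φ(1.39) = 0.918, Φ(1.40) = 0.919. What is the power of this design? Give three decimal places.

Power ≈ 0.916

z_β = |p₁−p₂|·√(n/[p₁q₁+p₂q₂]) − z_{α/2}
    = 0.05 · √(1189/0.3247) − 1.645
    = 0.05 · 60.5132 − 1.645
    = 3.0257 − 1.645 = 1.3807 → 1.38
Power = Φ(1.38) = 0.916.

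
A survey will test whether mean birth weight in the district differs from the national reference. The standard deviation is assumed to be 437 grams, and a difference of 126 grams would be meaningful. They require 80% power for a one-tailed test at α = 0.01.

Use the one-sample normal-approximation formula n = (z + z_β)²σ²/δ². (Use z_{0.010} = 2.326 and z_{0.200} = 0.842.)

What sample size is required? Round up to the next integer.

n = 121

n = (z_α + z_β)² · σ² / δ²
  = (2.326 + 0.842)² · 437² / 126²
  = 10.0362 · 190969 / 15876
  = 120.72
Round up → n = 121.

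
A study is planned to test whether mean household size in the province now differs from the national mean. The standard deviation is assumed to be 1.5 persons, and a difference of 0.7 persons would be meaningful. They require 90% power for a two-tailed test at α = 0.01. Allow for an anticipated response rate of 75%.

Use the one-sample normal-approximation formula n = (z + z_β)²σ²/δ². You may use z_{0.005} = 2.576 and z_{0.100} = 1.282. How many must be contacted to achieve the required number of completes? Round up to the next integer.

n = (z_{α/2} + z_β)² · σ² / δ²
  = (2.576 + 1.282)² · 1.5² / 0.7²
  = 14.8842 · 2.25 / 0.49
  = 68.35
Adjust for 75% response: 68.35 / 0.75 = 91.13.
Round up → n = 92.

n = 92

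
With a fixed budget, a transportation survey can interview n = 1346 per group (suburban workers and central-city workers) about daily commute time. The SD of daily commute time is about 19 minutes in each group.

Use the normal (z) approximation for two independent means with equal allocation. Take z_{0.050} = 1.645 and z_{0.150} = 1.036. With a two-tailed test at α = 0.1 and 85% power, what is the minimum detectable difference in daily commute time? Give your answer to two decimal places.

δ = (z_{α/2} + z_β) · √((σ₁²+σ₂²)/n)
  = (1.645 + 1.036) · √(722/1346)
  = 2.681 · √0.5364
  = 2.681 · 0.7324
  = 1.9636

Minimum detectable difference ≈ 1.96 minutes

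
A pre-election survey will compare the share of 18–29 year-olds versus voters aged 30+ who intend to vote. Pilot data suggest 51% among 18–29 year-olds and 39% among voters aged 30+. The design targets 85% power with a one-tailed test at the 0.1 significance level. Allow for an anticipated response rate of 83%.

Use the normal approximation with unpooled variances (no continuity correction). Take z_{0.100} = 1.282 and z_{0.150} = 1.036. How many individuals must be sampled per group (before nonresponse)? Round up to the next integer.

n = 220 per group

n = (z_α + z_β)² · [p₁(1−p₁) + p₂(1−p₂)] / (p₁ − p₂)²
  = (1.282 + 1.036)² · (0.51·0.49 + 0.39·0.61) / (0.12)²
  = (2.318)² · (0.2499 + 0.2379) / 0.0144
  = 5.3731 · 0.4878 / 0.0144
  = 182.01
Adjust for 83% response: 182.01 / 0.83 = 219.29.
Round up → n = 220 per group.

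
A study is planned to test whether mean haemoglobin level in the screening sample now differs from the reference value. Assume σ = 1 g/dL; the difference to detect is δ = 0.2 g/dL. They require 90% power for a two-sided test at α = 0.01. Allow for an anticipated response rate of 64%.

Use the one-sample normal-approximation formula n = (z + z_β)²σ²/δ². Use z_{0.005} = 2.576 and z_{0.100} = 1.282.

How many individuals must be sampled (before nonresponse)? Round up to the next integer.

n = 582

n = (z_{α/2} + z_β)² · σ² / δ²
  = (2.576 + 1.282)² · 1² / 0.2²
  = 14.8842 · 1 / 0.04
  = 372.10
Adjust for 64% response: 372.10 / 0.64 = 581.41.
Round up → n = 582.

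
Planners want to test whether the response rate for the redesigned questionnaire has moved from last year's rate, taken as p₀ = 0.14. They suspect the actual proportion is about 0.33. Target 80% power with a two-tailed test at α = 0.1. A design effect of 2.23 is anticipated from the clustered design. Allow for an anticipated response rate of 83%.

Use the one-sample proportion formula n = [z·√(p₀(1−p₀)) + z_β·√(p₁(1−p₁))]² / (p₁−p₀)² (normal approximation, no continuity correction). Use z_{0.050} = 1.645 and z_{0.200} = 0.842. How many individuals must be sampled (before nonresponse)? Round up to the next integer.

n = [z_{α/2}·√(p₀q₀) + z_β·√(p₁q₁)]² / (p₁ − p₀)²
  = [1.645·√(0.14·0.86) + 0.842·√(0.33·0.67)]² / (0.19)²
  = [1.645·0.3470 + 0.842·0.4702]² / 0.0361
  = [0.9667]² / 0.0361
  = 25.89
Design effect: 2.23 × 25.89 = 57.73.
Adjust for 83% response: 57.73 / 0.83 = 69.55.
Round up → n = 70.

n = 70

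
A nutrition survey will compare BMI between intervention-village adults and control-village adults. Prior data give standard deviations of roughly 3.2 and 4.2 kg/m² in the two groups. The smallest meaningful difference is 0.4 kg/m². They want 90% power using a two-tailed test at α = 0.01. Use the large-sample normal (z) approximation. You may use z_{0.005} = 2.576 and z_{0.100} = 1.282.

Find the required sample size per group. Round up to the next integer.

n = 2594 per group

n = (z_{α/2} + z_β)² · (σ₁² + σ₂²) / δ²
  = (2.576 + 1.282)² · (3.2² + 4.2² = 27.88) / 0.4²
  = 14.8842 · 27.88 / 0.16
  = 2593.57
Round up → n = 2594 per group.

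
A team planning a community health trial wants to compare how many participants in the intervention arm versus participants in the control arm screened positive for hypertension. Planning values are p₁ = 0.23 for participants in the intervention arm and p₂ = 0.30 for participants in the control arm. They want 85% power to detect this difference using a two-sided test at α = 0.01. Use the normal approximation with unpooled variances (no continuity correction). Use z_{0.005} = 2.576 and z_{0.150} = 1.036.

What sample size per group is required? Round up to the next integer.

n = 1031 per group

n = (z_{α/2} + z_β)² · [p₁(1−p₁) + p₂(1−p₂)] / (p₁ − p₂)²
  = (2.576 + 1.036)² · (0.23·0.77 + 0.30·0.70) / (-0.07)²
  = (3.612)² · (0.1771 + 0.2100) / 0.0049
  = 13.0465 · 0.3871 / 0.0049
  = 1030.68
Round up → n = 1031 per group.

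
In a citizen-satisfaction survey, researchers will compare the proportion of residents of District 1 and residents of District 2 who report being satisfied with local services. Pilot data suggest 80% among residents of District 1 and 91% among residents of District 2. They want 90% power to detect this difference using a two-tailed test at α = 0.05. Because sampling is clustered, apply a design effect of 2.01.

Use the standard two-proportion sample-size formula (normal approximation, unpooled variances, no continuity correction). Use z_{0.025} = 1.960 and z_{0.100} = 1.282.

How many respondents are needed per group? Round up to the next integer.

n = 423 per group

n = (z_{α/2} + z_β)² · [p₁(1−p₁) + p₂(1−p₂)] / (p₁ − p₂)²
  = (1.960 + 1.282)² · (0.80·0.20 + 0.91·0.09) / (-0.11)²
  = (3.242)² · (0.1600 + 0.0819) / 0.0121
  = 10.5106 · 0.2419 / 0.0121
  = 210.12
Design effect: 2.01 × 210.12 = 422.35.
Round up → n = 423 per group.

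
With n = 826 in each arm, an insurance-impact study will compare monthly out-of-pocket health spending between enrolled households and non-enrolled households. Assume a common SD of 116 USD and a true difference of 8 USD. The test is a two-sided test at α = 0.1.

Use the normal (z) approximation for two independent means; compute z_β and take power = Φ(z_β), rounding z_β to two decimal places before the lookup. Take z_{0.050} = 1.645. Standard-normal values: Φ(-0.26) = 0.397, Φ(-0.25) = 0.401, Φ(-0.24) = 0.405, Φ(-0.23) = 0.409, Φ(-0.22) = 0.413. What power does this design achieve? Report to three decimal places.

z_β = δ·√(n/(σ₁²+σ₂²)) − z_{α/2}
    = 8 · √(826/26912) − 1.645
    = 8 · 0.17519 − 1.645
    = 1.4015 − 1.645 = -0.2435 → -0.24
Power = Φ(-0.24) = 0.405.

Power ≈ 0.405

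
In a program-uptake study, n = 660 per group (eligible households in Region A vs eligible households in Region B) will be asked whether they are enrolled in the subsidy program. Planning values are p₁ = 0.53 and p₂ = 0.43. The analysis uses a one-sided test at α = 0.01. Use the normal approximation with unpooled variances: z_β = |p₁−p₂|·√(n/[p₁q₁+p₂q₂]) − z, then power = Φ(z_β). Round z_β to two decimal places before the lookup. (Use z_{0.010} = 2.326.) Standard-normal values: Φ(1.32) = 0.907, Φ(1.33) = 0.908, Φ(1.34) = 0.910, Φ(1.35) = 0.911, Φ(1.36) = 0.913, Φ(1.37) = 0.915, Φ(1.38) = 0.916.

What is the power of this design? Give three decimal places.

Power ≈ 0.908

z_β = |p₁−p₂|·√(n/[p₁q₁+p₂q₂]) − z_α
    = 0.10 · √(660/0.4942) − 2.326
    = 0.10 · 36.5444 − 2.326
    = 3.6544 − 2.326 = 1.3284 → 1.33
Power = Φ(1.33) = 0.908.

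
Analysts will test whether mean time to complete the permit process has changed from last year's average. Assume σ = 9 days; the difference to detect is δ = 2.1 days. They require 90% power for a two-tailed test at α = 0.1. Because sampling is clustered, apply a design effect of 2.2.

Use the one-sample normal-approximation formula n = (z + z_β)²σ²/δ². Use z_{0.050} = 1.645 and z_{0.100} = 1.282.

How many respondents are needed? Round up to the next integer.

n = 347

n = (z_{α/2} + z_β)² · σ² / δ²
  = (1.645 + 1.282)² · 9² / 2.1²
  = 8.5673 · 81 / 4.41
  = 157.36
Design effect: 2.2 × 157.36 = 346.19.
Round up → n = 347.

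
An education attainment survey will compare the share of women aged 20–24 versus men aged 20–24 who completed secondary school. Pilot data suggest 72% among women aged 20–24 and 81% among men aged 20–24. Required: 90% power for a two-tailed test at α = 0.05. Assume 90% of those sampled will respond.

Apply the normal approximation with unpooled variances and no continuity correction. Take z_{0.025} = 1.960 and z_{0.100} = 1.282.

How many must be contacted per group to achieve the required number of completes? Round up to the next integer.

n = 513 per group

n = (z_{α/2} + z_β)² · [p₁(1−p₁) + p₂(1−p₂)] / (p₁ − p₂)²
  = (1.960 + 1.282)² · (0.72·0.28 + 0.81·0.19) / (-0.09)²
  = (3.242)² · (0.2016 + 0.1539) / 0.0081
  = 10.5106 · 0.3555 / 0.0081
  = 461.30
Adjust for 90% response: 461.30 / 0.90 = 512.55.
Round up → n = 513 per group.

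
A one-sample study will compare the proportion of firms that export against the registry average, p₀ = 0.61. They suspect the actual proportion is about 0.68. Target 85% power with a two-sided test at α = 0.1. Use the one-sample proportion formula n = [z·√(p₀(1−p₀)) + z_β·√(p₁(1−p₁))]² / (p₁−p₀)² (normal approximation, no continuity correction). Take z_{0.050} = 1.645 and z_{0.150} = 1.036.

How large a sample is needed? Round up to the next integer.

n = 338

n = [z_{α/2}·√(p₀q₀) + z_β·√(p₁q₁)]² / (p₁ − p₀)²
  = [1.645·√(0.61·0.39) + 1.036·√(0.68·0.32)]² / (0.07)²
  = [1.645·0.4877 + 1.036·0.4665]² / 0.0049
  = [1.2856]² / 0.0049
  = 337.31
Round up → n = 338.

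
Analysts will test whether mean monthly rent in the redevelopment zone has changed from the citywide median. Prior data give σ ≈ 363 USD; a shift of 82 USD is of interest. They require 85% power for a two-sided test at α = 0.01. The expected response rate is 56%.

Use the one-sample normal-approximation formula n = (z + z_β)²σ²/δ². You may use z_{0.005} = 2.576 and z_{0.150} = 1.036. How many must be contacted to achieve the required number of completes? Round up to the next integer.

n = (z_{α/2} + z_β)² · σ² / δ²
  = (2.576 + 1.036)² · 363² / 82²
  = 13.0465 · 131769 / 6724
  = 255.67
Adjust for 56% response: 255.67 / 0.56 = 456.55.
Round up → n = 457.

n = 457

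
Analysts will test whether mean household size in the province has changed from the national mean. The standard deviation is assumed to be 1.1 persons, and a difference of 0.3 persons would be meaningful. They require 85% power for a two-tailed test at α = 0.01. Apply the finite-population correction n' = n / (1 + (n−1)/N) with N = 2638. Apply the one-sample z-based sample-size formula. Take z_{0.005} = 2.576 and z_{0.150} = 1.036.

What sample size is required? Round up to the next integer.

n = 165

n = (z_{α/2} + z_β)² · σ² / δ²
  = (2.576 + 1.036)² · 1.1² / 0.3²
  = 13.0465 · 1.21 / 0.09
  = 175.40
Finite-population correction (N = 2638): 175.40 / (1 + (175.40 − 1)/2638) = 164.53.
Round up → n = 165.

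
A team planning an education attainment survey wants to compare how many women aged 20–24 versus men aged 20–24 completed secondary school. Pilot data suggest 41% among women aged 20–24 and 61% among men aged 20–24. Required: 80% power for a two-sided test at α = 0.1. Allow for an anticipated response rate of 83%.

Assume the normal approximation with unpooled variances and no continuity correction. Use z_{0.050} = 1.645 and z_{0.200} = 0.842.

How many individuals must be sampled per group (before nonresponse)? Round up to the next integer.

n = 90 per group

n = (z_{α/2} + z_β)² · [p₁(1−p₁) + p₂(1−p₂)] / (p₁ − p₂)²
  = (1.645 + 0.842)² · (0.41·0.59 + 0.61·0.39) / (-0.20)²
  = (2.487)² · (0.2419 + 0.2379) / 0.0400
  = 6.1852 · 0.4798 / 0.0400
  = 74.19
Adjust for 83% response: 74.19 / 0.83 = 89.39.
Round up → n = 90 per group.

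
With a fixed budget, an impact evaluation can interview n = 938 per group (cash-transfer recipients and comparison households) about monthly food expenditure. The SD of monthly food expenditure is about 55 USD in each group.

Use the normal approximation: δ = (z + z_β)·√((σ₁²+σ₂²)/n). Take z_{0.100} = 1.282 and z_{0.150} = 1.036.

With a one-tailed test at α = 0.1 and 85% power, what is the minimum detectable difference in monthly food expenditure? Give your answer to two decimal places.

δ = (z_α + z_β) · √((σ₁²+σ₂²)/n)
  = (1.282 + 1.036) · √(6050/938)
  = 2.318 · √6.4499
  = 2.318 · 2.5397
  = 5.8869

Minimum detectable difference ≈ 5.89 USD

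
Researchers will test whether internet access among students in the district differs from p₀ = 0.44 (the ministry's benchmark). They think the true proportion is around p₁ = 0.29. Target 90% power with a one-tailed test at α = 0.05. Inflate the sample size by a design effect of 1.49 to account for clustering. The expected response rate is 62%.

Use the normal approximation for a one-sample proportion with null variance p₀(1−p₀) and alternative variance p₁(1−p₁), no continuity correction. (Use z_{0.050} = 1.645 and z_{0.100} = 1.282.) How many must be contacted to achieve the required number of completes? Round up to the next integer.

n = 209

n = [z_α·√(p₀q₀) + z_β·√(p₁q₁)]² / (p₁ − p₀)²
  = [1.645·√(0.44·0.56) + 1.282·√(0.29·0.71)]² / (-0.15)²
  = [1.645·0.4964 + 1.282·0.4538]² / 0.0225
  = [1.3983]² / 0.0225
  = 86.90
Design effect: 1.49 × 86.90 = 129.48.
Adjust for 62% response: 129.48 / 0.62 = 208.83.
Round up → n = 209.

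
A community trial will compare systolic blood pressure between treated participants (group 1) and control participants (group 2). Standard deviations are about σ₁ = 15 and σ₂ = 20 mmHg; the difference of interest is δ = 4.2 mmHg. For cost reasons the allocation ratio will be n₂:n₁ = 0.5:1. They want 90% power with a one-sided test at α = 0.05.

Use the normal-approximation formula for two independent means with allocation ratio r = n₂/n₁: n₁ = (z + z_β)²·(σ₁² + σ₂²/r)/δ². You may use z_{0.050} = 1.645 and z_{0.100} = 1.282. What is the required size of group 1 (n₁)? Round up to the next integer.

n₁ = 498

n₁ = (z_α + z_β)² · (σ₁² + σ₂²/r) / δ²
   = (1.645 + 1.282)² · (15² + 20²/0.5) / 4.2²
   = 8.5673 · (225 + 800) / 17.64
   = 8.5673 · 1025 / 17.64
   = 497.82
Round up → n₁ = 498; n₂ = r·n₁ = 0.5 × 498 = 249.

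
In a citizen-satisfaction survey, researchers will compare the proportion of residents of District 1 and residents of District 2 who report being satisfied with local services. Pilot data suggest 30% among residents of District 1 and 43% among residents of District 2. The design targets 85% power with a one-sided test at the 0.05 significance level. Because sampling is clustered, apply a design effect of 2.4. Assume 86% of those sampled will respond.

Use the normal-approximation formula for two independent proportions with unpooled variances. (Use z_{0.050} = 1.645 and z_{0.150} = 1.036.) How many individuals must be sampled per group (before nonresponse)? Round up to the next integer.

n = 541 per group

n = (z_α + z_β)² · [p₁(1−p₁) + p₂(1−p₂)] / (p₁ − p₂)²
  = (1.645 + 1.036)² · (0.30·0.70 + 0.43·0.57) / (-0.13)²
  = (2.681)² · (0.2100 + 0.2451) / 0.0169
  = 7.1878 · 0.4551 / 0.0169
  = 193.56
Design effect: 2.4 × 193.56 = 464.54.
Adjust for 86% response: 464.54 / 0.86 = 540.17.
Round up → n = 541 per group.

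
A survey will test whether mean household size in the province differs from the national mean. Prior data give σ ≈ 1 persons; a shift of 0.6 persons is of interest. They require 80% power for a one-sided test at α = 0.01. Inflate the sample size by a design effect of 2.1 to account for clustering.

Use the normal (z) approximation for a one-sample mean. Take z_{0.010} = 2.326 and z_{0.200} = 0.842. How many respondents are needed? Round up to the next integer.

n = (z_α + z_β)² · σ² / δ²
  = (2.326 + 0.842)² · 1² / 0.6²
  = 10.0362 · 1 / 0.36
  = 27.88
Design effect: 2.1 × 27.88 = 58.54.
Round up → n = 59.

n = 59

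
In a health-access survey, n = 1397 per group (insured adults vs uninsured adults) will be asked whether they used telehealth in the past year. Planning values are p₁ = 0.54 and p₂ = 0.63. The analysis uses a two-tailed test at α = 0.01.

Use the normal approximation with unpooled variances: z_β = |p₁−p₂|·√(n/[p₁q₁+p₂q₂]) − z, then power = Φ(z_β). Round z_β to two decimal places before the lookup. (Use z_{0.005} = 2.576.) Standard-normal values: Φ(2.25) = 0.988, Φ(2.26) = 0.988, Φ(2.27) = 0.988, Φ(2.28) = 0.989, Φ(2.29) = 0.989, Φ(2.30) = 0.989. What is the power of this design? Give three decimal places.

Power ≈ 0.988

z_β = |p₁−p₂|·√(n/[p₁q₁+p₂q₂]) − z_{α/2}
    = 0.09 · √(1397/0.4815) − 2.576
    = 0.09 · 53.8642 − 2.576
    = 4.8478 − 2.576 = 2.2718 → 2.27
Power = Φ(2.27) = 0.988.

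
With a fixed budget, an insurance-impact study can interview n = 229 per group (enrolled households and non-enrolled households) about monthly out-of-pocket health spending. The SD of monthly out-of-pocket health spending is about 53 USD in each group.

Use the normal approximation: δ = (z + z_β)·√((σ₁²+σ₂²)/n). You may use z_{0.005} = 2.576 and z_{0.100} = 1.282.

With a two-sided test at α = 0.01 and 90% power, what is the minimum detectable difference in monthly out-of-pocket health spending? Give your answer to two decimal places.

δ = (z_{α/2} + z_β) · √((σ₁²+σ₂²)/n)
  = (2.576 + 1.282) · √(5618/229)
  = 3.858 · √24.5328
  = 3.858 · 4.9531
  = 19.1089

Minimum detectable difference ≈ 19.11 USD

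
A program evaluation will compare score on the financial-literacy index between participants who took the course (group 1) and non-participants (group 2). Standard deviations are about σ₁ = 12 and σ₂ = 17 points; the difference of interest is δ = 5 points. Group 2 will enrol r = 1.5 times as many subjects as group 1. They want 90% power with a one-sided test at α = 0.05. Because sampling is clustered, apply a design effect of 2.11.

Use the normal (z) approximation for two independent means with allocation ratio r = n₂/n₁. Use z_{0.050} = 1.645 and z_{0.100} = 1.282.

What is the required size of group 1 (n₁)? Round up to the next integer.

n₁ = (z_α + z_β)² · (σ₁² + σ₂²/r) / δ²
   = (1.645 + 1.282)² · (12² + 17²/1.5) / 5²
   = 8.5673 · (144 + 192.6667) / 25
   = 8.5673 · 336.6667 / 25
   = 115.37
Design effect: 2.11 × 115.37 = 243.44.
Round up → n₁ = 244; n₂ = r·n₁ = 1.5 × 244 = 366.

n₁ = 244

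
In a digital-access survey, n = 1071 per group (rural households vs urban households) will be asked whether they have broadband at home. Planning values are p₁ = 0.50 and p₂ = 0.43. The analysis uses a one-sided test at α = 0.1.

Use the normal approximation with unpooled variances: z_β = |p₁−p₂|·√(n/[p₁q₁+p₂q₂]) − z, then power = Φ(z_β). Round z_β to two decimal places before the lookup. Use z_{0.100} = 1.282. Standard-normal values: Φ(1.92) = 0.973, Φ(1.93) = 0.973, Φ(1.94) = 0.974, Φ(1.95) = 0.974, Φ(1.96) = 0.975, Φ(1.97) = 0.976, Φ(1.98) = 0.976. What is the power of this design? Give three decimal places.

Power ≈ 0.976

z_β = |p₁−p₂|·√(n/[p₁q₁+p₂q₂]) − z_α
    = 0.07 · √(1071/0.4951) − 1.282
    = 0.07 · 46.5102 − 1.282
    = 3.2557 − 1.282 = 1.9737 → 1.97
Power = Φ(1.97) = 0.976.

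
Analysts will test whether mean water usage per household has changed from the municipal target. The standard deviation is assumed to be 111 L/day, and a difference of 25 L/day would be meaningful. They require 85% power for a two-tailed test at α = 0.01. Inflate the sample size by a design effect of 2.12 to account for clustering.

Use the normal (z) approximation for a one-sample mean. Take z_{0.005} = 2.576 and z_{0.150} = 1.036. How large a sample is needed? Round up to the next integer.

n = 546

n = (z_{α/2} + z_β)² · σ² / δ²
  = (2.576 + 1.036)² · 111² / 25²
  = 13.0465 · 12321 / 625
  = 257.19
Design effect: 2.12 × 257.19 = 545.25.
Round up → n = 546.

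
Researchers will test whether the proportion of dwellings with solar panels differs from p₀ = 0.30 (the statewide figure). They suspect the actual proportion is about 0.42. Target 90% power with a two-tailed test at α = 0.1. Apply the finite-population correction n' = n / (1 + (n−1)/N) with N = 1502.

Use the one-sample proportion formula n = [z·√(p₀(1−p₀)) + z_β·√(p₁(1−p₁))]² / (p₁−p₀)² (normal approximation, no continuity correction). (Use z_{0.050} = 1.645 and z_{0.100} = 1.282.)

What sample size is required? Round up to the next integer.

n = [z_{α/2}·√(p₀q₀) + z_β·√(p₁q₁)]² / (p₁ − p₀)²
  = [1.645·√(0.30·0.70) + 1.282·√(0.42·0.58)]² / (0.12)²
  = [1.645·0.4583 + 1.282·0.4936]² / 0.0144
  = [1.3866]² / 0.0144
  = 133.51
Finite-population correction (N = 1502): 133.51 / (1 + (133.51 − 1)/1502) = 122.69.
Round up → n = 123.

n = 123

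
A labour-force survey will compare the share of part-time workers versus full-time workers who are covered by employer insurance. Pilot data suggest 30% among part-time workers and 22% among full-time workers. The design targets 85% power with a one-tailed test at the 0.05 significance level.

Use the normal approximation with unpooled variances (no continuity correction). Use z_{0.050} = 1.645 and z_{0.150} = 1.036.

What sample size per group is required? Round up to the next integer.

n = (z_α + z_β)² · [p₁(1−p₁) + p₂(1−p₂)] / (p₁ − p₂)²
  = (1.645 + 1.036)² · (0.30·0.70 + 0.22·0.78) / (0.08)²
  = (2.681)² · (0.2100 + 0.1716) / 0.0064
  = 7.1878 · 0.3816 / 0.0064
  = 428.57
Round up → n = 429 per group.

n = 429 per group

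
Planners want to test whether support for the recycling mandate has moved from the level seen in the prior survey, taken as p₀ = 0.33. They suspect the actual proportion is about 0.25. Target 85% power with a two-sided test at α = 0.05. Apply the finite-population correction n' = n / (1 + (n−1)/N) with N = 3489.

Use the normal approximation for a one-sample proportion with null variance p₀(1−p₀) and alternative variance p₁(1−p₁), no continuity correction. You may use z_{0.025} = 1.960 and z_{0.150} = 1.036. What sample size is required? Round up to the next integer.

n = [z_{α/2}·√(p₀q₀) + z_β·√(p₁q₁)]² / (p₁ − p₀)²
  = [1.960·√(0.33·0.67) + 1.036·√(0.25·0.75)]² / (-0.08)²
  = [1.960·0.4702 + 1.036·0.4330]² / 0.0064
  = [1.3702]² / 0.0064
  = 293.36
Finite-population correction (N = 3489): 293.36 / (1 + (293.36 − 1)/3489) = 270.68.
Round up → n = 271.

n = 271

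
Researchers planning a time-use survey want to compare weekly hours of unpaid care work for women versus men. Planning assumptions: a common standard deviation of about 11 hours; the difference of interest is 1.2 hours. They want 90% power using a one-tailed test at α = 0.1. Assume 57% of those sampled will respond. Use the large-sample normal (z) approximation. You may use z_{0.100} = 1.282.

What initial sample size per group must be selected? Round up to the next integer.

n = (z_α + z_β)² · (σ₁² + σ₂²) / δ²
  = (1.282 + 1.282)² · (2·11² = 242) / 1.2²
  = 6.5741 · 242 / 1.44
  = 1104.81
Adjust for 57% response: 1104.81 / 0.57 = 1938.27.
Round up → n = 1939 per group.

n = 1939 per group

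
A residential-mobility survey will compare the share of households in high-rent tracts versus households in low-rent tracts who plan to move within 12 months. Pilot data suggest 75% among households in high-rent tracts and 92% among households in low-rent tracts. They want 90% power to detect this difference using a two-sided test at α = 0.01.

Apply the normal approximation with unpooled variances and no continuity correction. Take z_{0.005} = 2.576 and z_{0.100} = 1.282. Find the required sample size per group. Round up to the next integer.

n = 135 per group

n = (z_{α/2} + z_β)² · [p₁(1−p₁) + p₂(1−p₂)] / (p₁ − p₂)²
  = (2.576 + 1.282)² · (0.75·0.25 + 0.92·0.08) / (-0.17)²
  = (3.858)² · (0.1875 + 0.0736) / 0.0289
  = 14.8842 · 0.2611 / 0.0289
  = 134.47
Round up → n = 135 per group.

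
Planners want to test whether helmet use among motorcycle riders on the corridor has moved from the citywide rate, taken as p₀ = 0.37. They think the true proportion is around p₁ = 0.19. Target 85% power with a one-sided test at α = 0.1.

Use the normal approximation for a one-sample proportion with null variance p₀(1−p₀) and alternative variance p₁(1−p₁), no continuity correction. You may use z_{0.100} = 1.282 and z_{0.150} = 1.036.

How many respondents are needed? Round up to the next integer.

n = 33

n = [z_α·√(p₀q₀) + z_β·√(p₁q₁)]² / (p₁ − p₀)²
  = [1.282·√(0.37·0.63) + 1.036·√(0.19·0.81)]² / (-0.18)²
  = [1.282·0.4828 + 1.036·0.3923]² / 0.0324
  = [1.0254]² / 0.0324
  = 32.45
Round up → n = 33.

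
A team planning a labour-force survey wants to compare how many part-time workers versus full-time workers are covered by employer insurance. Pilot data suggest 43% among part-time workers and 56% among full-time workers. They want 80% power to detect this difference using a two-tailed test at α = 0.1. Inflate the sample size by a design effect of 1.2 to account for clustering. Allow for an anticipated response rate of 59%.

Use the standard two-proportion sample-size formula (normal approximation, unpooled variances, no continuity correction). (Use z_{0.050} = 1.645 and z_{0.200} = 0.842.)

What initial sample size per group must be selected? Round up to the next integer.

n = 366 per group

n = (z_{α/2} + z_β)² · [p₁(1−p₁) + p₂(1−p₂)] / (p₁ − p₂)²
  = (1.645 + 0.842)² · (0.43·0.57 + 0.56·0.44) / (-0.13)²
  = (2.487)² · (0.2451 + 0.2464) / 0.0169
  = 6.1852 · 0.4915 / 0.0169
  = 179.88
Design effect: 1.2 × 179.88 = 215.86.
Adjust for 59% response: 215.86 / 0.59 = 365.86.
Round up → n = 366 per group.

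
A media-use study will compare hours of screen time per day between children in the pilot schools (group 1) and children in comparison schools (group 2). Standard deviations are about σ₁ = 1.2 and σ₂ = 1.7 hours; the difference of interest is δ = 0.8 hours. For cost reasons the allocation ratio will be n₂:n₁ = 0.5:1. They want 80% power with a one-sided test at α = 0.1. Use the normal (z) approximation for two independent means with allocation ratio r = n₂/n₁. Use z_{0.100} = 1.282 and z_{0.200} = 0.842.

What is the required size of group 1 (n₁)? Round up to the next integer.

n₁ = 51

n₁ = (z_α + z_β)² · (σ₁² + σ₂²/r) / δ²
   = (1.282 + 0.842)² · (1.2² + 1.7²/0.5) / 0.8²
   = 4.5114 · (1.44 + 5.78) / 0.64
   = 4.5114 · 7.22 / 0.64
   = 50.89
Round up → n₁ = 51; n₂ = r·n₁ = 0.5 × 51 = 26.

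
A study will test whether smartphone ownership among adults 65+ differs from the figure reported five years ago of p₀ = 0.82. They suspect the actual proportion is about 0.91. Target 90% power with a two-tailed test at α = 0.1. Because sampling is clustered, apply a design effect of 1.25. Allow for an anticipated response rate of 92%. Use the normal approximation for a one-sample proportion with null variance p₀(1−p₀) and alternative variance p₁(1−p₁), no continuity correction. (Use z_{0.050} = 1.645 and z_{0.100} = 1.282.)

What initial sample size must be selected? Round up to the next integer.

n = 168

n = [z_{α/2}·√(p₀q₀) + z_β·√(p₁q₁)]² / (p₁ − p₀)²
  = [1.645·√(0.82·0.18) + 1.282·√(0.91·0.09)]² / (0.09)²
  = [1.645·0.3842 + 1.282·0.2862]² / 0.0081
  = [0.9989]² / 0.0081
  = 123.18
Design effect: 1.25 × 123.18 = 153.97.
Adjust for 92% response: 153.97 / 0.92 = 167.36.
Round up → n = 168.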